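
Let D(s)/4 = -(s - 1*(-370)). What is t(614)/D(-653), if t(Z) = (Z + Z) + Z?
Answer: 921/566 ≈ 1.6272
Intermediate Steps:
t(Z) = 3*Z (t(Z) = 2*Z + Z = 3*Z)
D(s) = -1480 - 4*s (D(s) = 4*(-(s - 1*(-370))) = 4*(-(s + 370)) = 4*(-(370 + s)) = 4*(-370 - s) = -1480 - 4*s)
t(614)/D(-653) = (3*614)/(-1480 - 4*(-653)) = 1842/(-1480 + 2612) = 1842/1132 = 1842*(1/1132) = 921/566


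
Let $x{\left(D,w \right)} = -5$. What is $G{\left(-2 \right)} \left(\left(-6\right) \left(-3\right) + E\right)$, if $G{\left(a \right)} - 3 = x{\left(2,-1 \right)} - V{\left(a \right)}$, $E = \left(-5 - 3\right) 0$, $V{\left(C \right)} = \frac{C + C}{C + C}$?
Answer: $-54$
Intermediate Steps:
$V{\left(C \right)} = 1$ ($V{\left(C \right)} = \frac{2 C}{2 C} = 2 C \frac{1}{2 C} = 1$)
$E = 0$ ($E = \left(-8\right) 0 = 0$)
$G{\left(a \right)} = -3$ ($G{\left(a \right)} = 3 - 6 = -3$)
$G{\left(-2 \right)} \left(\left(-6\right) \left(-3\right) + E\right) = - 3 \left(\left(-6\right) \left(-3\right) + 0\right) = - 3 \left(18 + 0\right) = \left(-3\right) 18 = -54$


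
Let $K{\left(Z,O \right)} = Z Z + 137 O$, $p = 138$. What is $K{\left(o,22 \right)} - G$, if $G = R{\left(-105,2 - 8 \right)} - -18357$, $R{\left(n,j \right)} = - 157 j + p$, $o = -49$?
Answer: $-14022$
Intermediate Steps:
$R{\left(n,j \right)} = 138 - 157 j$ ($R{\left(n,j \right)} = - 157 j + 138 = 138 - 157 j$)
$K{\left(Z,O \right)} = Z^{2} + 137 O$
$G = 19437$ ($G = \left(138 - 157 \left(2 - 8\right)\right) - -18357 = \left(138 - -942\right) + 18357 = \left(138 + 942\right) + 18357 = 1080 + 18357 = 19437$)
$K{\left(o,22 \right)} - G = \left(\left(-49\right)^{2} + 137 \cdot 22\right) - 19437 = \left(2401 + 3014\right) - 19437 = 5415 - 19437 = -14022$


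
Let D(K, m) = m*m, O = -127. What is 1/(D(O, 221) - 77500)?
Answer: -1/28659 ≈ -3.4893e-5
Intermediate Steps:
D(K, m) = m²
1/(D(O, 221) - 77500) = 1/(221² - 77500) = 1/(48841 - 77500) = 1/(-28659) = -1/28659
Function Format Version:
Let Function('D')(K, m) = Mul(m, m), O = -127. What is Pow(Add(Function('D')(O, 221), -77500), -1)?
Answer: Rational(-1, 28659) ≈ -3.4893e-5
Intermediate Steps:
Function('D')(K, m) = Pow(m, 2)
Pow(Add(Function('D')(O, 221), -77500), -1) = Pow(Add(Pow(221, 2), -77500), -1) = Pow(Add(48841, -77500), -1) = Pow(-28659, -1) = Rational(-1, 28659)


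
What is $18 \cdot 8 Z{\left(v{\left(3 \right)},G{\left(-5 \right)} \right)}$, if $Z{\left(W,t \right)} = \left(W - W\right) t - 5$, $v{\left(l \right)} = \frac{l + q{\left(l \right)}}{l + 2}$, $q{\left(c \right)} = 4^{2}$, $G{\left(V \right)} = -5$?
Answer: $-720$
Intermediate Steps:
$q{\left(c \right)} = 16$
$v{\left(l \right)} = \frac{16 + l}{2 + l}$ ($v{\left(l \right)} = \frac{l + 16}{l + 2} = \frac{16 + l}{2 + l}$)
$Z{\left(W,t \right)} = -5$ ($Z{\left(W,t \right)} = 0 t - 5 = 0 - 5 = -5$)
$18 \cdot 8 Z{\left(v{\left(3 \right)},G{\left(-5 \right)} \right)} = 18 \cdot 8 \left(-5\right) = 144 \left(-5\right) = -720$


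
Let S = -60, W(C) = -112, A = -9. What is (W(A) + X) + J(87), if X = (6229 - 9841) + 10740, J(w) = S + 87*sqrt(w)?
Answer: 6956 + 87*sqrt(87) ≈ 7767.5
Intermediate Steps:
J(w) = -60 + 87*sqrt(w)
X = 7128 (X = -3612 + 10740 = 7128)
(W(A) + X) + J(87) = (-112 + 7128) + (-60 + 87*sqrt(87)) = 7016 + (-60 + 87*sqrt(87)) = 6956 + 87*sqrt(87)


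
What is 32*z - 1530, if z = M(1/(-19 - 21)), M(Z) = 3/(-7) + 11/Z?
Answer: -109366/7 ≈ -15624.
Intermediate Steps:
M(Z) = -3/7 + 11/Z (M(Z) = 3*(-⅐) + 11/Z = -3/7 + 11/Z)
z = -3083/7 (z = -3/7 + 11/(1/(-19 - 21)) = -3/7 + 11/(1/(-40)) = -3/7 + 11/(-1/40) = -3/7 + 11*(-40) = -3/7 - 440 = -3083/7 ≈ -440.43)
32*z - 1530 = 32*(-3083/7) - 1530 = -98656/7 - 1530 = -109366/7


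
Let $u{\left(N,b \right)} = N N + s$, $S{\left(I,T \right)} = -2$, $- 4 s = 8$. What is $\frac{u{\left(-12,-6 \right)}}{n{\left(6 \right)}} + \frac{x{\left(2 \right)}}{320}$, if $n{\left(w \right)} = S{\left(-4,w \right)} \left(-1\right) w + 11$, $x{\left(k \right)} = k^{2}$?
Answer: $\frac{11383}{1840} \approx 6.1864$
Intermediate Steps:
$s = -2$ ($s = \left(- \frac{1}{4}\right) 8 = -2$)
$u{\left(N,b \right)} = -2 + N^{2}$ ($u{\left(N,b \right)} = N N - 2 = N^{2} - 2 = -2 + N^{2}$)
$n{\left(w \right)} = 11 + 2 w$ ($n{\left(w \right)} = \left(-2\right) \left(-1\right) w + 11 = 2 w + 11 = 11 + 2 w$)
$\frac{u{\left(-12,-6 \right)}}{n{\left(6 \right)}} + \frac{x{\left(2 \right)}}{320} = \frac{-2 + \left(-12\right)^{2}}{11 + 2 \cdot 6} + \frac{2^{2}}{320} = \frac{-2 + 144}{11 + 12} + 4 \cdot \frac{1}{320} = \frac{142}{23} + \frac{1}{80} = \frac{11383}{1840}$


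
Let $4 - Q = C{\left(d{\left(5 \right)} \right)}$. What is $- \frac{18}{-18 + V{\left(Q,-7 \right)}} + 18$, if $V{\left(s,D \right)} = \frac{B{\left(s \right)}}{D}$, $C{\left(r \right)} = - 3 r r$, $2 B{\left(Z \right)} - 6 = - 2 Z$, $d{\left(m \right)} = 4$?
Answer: $\frac{216}{11} \approx 19.636$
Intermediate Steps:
$B{\left(Z \right)} = 3 - Z$ ($B{\left(Z \right)} = 3 + \frac{\left(-2\right) Z}{2} = 3 - Z$)
$C{\left(r \right)} = - 3 r^{2}$
$Q = 52$ ($Q = 4 - - 3 \cdot 4^{2} = 4 - \left(-3\right) 16 = 4 - -48 = 4 + 48 = 52$)
$V{\left(s,D \right)} = \frac{3 - s}{D}$
$- \frac{18}{-18 + V{\left(Q,-7 \right)}} + 18 = - \frac{18}{-18 + \frac{3 - 52}{-7}} + 18 = - \frac{18}{-18 - \frac{3 - 52}{7}} + 18 = - \frac{18}{-18 - -7} + 18 = - \frac{18}{-18 + 7} + 18 = - \frac{18}{-11} + 18 = \left(-18\right) \left(- \frac{1}{11}\right) + 18 = \frac{18}{11} + 18 = \frac{216}{11}$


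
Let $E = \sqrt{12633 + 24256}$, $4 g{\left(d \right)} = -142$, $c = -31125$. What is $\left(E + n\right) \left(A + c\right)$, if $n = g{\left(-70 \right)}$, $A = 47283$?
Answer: $-573609 + 16158 \sqrt{36889} \approx 2.5298 \cdot 10^{6}$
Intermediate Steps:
$g{\left(d \right)} = - \frac{71}{2}$ ($g{\left(d \right)} = \frac{1}{4} \left(-142\right) = - \frac{71}{2}$)
$E = \sqrt{36889} \approx 192.07$
$n = - \frac{71}{2} \approx -35.5$
$\left(E + n\right) \left(A + c\right) = \left(\sqrt{36889} - \frac{71}{2}\right) \left(47283 - 31125\right) = \left(- \frac{71}{2} + \sqrt{36889}\right) 16158 = -573609 + 16158 \sqrt{36889}$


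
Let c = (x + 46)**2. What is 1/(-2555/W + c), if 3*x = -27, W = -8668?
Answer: 8668/11869047 ≈ 0.00073030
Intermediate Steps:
x = -9 (x = (1/3)*(-27) = -9)
c = 1369 (c = (-9 + 46)**2 = 37**2 = 1369)
1/(-2555/W + c) = 1/(-2555/(-8668) + 1369) = 1/(-2555*(-1/8668) + 1369) = 1/(2555/8668 + 1369) = 1/(11869047/8668) = 8668/11869047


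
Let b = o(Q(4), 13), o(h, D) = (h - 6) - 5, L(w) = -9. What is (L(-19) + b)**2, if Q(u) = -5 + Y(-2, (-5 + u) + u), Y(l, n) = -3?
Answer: 784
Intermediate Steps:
Q(u) = -8 (Q(u) = -5 - 3 = -8)
o(h, D) = -11 + h (o(h, D) = (-6 + h) - 5 = -11 + h)
b = -19 (b = -11 - 8 = -19)
(L(-19) + b)**2 = (-9 - 19)**2 = (-28)**2 = 784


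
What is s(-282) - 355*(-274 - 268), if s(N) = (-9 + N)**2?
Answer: 277091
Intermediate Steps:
s(-282) - 355*(-274 - 268) = (-9 - 282)**2 - 355*(-274 - 268) = (-291)**2 - 355*(-542) = 84681 - 1*(-192410) = 84681 + 192410 = 277091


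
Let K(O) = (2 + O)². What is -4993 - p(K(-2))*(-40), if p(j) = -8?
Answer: -5313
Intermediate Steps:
-4993 - p(K(-2))*(-40) = -4993 - (-8)*(-40) = -4993 - 1*320 = -4993 - 320 = -5313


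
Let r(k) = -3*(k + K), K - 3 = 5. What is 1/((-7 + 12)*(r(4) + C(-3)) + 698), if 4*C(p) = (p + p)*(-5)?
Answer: 2/1111 ≈ 0.0018002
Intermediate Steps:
K = 8 (K = 3 + 5 = 8)
r(k) = -24 - 3*k (r(k) = -3*(k + 8) = -3*(8 + k) = -24 - 3*k)
C(p) = -5*p/2 (C(p) = ((p + p)*(-5))/4 = ((2*p)*(-5))/4 = (-10*p)/4 = -5*p/2)
1/((-7 + 12)*(r(4) + C(-3)) + 698) = 1/((-7 + 12)*((-24 - 3*4) - 5/2*(-3)) + 698) = 1/(5*((-24 - 12) + 15/2) + 698) = 1/(5*(-36 + 15/2) + 698) = 1/(5*(-57/2) + 698) = 1/(-285/2 + 698) = 1/(1111/2) = 2/1111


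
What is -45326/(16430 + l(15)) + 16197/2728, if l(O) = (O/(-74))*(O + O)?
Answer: 5267648809/1657764680 ≈ 3.1776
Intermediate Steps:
l(O) = -O²/37 (l(O) = (O*(-1/74))*(2*O) = (-O/74)*(2*O) = -O²/37)
-45326/(16430 + l(15)) + 16197/2728 = -45326/(16430 - 1/37*15²) + 16197/2728 = -45326/(16430 - 1/37*225) + 16197*(1/2728) = -45326/(16430 - 225/37) + 16197/2728 = -45326/607685/37 + 16197/2728 = -45326*37/607685 + 16197/2728 = -1677062/607685 + 16197/2728 = 5267648809/1657764680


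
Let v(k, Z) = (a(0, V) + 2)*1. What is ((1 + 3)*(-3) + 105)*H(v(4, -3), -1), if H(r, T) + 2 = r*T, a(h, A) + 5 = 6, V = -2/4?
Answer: -465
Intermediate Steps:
V = -½ (V = -2*¼ = -½ ≈ -0.50000)
a(h, A) = 1 (a(h, A) = -5 + 6 = 1)
v(k, Z) = 3 (v(k, Z) = (1 + 2)*1 = 3*1 = 3)
H(r, T) = -2 + T*r (H(r, T) = -2 + r*T = -2 + T*r)
((1 + 3)*(-3) + 105)*H(v(4, -3), -1) = ((1 + 3)*(-3) + 105)*(-2 - 1*3) = (4*(-3) + 105)*(-2 - 3) = (-12 + 105)*(-5) = 93*(-5) = -465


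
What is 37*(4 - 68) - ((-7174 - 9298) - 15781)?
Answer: 29885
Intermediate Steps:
37*(4 - 68) - ((-7174 - 9298) - 15781) = 37*(-64) - (-16472 - 15781) = -2368 - 1*(-32253) = -2368 + 32253 = 29885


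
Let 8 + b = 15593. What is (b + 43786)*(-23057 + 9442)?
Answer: -808336165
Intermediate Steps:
b = 15585 (b = -8 + 15593 = 15585)
(b + 43786)*(-23057 + 9442) = (15585 + 43786)*(-23057 + 9442) = 59371*(-13615) = -808336165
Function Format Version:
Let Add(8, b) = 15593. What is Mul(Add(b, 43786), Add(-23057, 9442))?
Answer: -808336165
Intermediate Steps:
b = 15585 (b = Add(-8, 15593) = 15585)
Mul(Add(b, 43786), Add(-23057, 9442)) = Mul(Add(15585, 43786), Add(-23057, 9442)) = Mul(59371, -13615) = -808336165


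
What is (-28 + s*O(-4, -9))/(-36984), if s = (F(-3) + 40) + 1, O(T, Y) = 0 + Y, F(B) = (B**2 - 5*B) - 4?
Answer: 577/36984 ≈ 0.015601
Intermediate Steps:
F(B) = -4 + B**2 - 5*B
O(T, Y) = Y
s = 61 (s = ((-4 + (-3)**2 - 5*(-3)) + 40) + 1 = ((-4 + 9 + 15) + 40) + 1 = (20 + 40) + 1 = 60 + 1 = 61)
(-28 + s*O(-4, -9))/(-36984) = (-28 + 61*(-9))/(-36984) = (-28 - 549)*(-1/36984) = -577*(-1/36984) = 577/36984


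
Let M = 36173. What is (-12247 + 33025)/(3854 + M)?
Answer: 20778/40027 ≈ 0.51910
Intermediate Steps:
(-12247 + 33025)/(3854 + M) = (-12247 + 33025)/(3854 + 36173) = 20778/40027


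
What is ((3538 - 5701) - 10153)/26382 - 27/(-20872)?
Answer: -128173619/275322552 ≈ -0.46554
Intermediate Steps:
((3538 - 5701) - 10153)/26382 - 27/(-20872) = (-2163 - 10153)*(1/26382) - 27*(-1/20872) = -12316*1/26382 + 27/20872 = -6158/13191 + 27/20872 = -128173619/275322552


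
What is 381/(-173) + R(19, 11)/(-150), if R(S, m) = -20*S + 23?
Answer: 1537/8650 ≈ 0.17769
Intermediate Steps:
R(S, m) = 23 - 20*S
381/(-173) + R(19, 11)/(-150) = 381/(-173) + (23 - 20*19)/(-150) = 381*(-1/173) + (23 - 380)*(-1/150) = -381/173 - 357*(-1/150) = -381/173 + 119/50 = 1537/8650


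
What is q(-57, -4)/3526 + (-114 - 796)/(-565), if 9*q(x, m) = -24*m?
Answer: 964406/597657 ≈ 1.6136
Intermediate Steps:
q(x, m) = -8*m/3 (q(x, m) = (-24*m)/9 = -8*m/3)
q(-57, -4)/3526 + (-114 - 796)/(-565) = -8/3*(-4)/3526 + (-114 - 796)/(-565) = (32/3)*(1/3526) - 910*(-1/565) = 16/5289 + 182/113 = 964406/597657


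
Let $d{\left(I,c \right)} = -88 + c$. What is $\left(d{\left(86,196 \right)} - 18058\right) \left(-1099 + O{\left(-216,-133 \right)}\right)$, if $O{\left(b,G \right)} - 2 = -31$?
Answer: $20247600$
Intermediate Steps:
$O{\left(b,G \right)} = -29$ ($O{\left(b,G \right)} = 2 - 31 = -29$)
$\left(d{\left(86,196 \right)} - 18058\right) \left(-1099 + O{\left(-216,-133 \right)}\right) = \left(\left(-88 + 196\right) - 18058\right) \left(-1099 - 29\right) = \left(108 - 18058\right) \left(-1128\right) = \left(-17950\right) \left(-1128\right) = 20247600$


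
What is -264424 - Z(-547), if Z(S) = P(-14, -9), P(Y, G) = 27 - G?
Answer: -264460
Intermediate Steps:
Z(S) = 36 (Z(S) = 27 - 1*(-9) = 27 + 9 = 36)
-264424 - Z(-547) = -264424 - 1*36 = -264424 - 36 = -264460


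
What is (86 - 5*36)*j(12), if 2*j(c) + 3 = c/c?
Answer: 94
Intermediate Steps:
j(c) = -1 (j(c) = -3/2 + (c/c)/2 = -3/2 + (½)*1 = -3/2 + ½ = -1)
(86 - 5*36)*j(12) = (86 - 5*36)*(-1) = (86 - 180)*(-1) = -94*(-1) = 94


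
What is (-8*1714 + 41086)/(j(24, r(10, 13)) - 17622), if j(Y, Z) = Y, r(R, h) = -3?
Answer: -13687/8799 ≈ -1.5555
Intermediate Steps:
(-8*1714 + 41086)/(j(24, r(10, 13)) - 17622) = (-8*1714 + 41086)/(24 - 17622) = (-13712 + 41086)/(-17598) = 27374*(-1/17598) = -13687/8799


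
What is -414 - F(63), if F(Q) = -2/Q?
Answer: -26080/63 ≈ -413.97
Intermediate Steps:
-414 - F(63) = -414 - (-2)/63 = -414 - 1*(-2/63) = -414 + 2/63 = -26080/63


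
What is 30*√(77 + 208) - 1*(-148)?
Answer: 148 + 30*√285 ≈ 654.46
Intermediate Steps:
30*√(77 + 208) - 1*(-148) = 30*√285 + 148 = 148 + 30*√285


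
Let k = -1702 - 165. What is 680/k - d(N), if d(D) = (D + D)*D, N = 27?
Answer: -2722766/1867 ≈ -1458.4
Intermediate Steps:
k = -1867
d(D) = 2*D**2 (d(D) = (2*D)*D = 2*D**2)
680/k - d(N) = 680/(-1867) - 2*27**2 = 680*(-1/1867) - 2*729 = -680/1867 - 1*1458 = -680/1867 - 1458 = -2722766/1867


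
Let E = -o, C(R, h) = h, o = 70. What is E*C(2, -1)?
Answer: 70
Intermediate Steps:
E = -70 (E = -1*70 = -70)
E*C(2, -1) = -70*(-1) = 70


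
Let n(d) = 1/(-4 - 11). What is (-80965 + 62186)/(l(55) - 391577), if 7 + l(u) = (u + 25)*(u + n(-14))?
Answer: 56337/1161568 ≈ 0.048501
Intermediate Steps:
n(d) = -1/15 (n(d) = 1/(-15) = -1/15)
l(u) = -7 + (25 + u)*(-1/15 + u) (l(u) = -7 + (u + 25)*(u - 1/15) = -7 + (25 + u)*(-1/15 + u))
(-80965 + 62186)/(l(55) - 391577) = (-80965 + 62186)/((-26/3 + 55² + (374/15)*55) - 391577) = -18779/((-26/3 + 3025 + 4114/3) - 391577) = -18779/(13163/3 - 391577) = -18779/(-1161568/3) = -18779*(-3/1161568) = 56337/1161568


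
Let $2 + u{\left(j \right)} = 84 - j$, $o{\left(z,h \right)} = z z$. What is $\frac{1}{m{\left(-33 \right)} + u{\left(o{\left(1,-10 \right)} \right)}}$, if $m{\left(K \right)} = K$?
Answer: $\frac{1}{48} \approx 0.020833$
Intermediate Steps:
$o{\left(z,h \right)} = z^{2}$
$u{\left(j \right)} = 82 - j$ ($u{\left(j \right)} = -2 - \left(-84 + j\right) = 82 - j$)
$\frac{1}{m{\left(-33 \right)} + u{\left(o{\left(1,-10 \right)} \right)}} = \frac{1}{-33 + \left(82 - 1^{2}\right)} = \frac{1}{-33 + \left(82 - 1\right)} = \frac{1}{-33 + 81} = \frac{1}{48}$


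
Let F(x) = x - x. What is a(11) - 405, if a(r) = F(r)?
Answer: -405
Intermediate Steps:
F(x) = 0
a(r) = 0
a(11) - 405 = 0 - 405 = -405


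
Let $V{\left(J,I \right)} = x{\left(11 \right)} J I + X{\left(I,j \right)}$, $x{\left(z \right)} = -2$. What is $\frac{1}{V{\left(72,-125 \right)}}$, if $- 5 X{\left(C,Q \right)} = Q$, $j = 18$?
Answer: $\frac{5}{89982} \approx 5.5567 \cdot 10^{-5}$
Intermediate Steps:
$X{\left(C,Q \right)} = - \frac{Q}{5}$
$V{\left(J,I \right)} = - \frac{18}{5} - 2 I J$ ($V{\left(J,I \right)} = - 2 J I - \frac{18}{5} = - 2 I J - \frac{18}{5} = - \frac{18}{5} - 2 I J$)
$\frac{1}{V{\left(72,-125 \right)}} = \frac{1}{- \frac{18}{5} - \left(-250\right) 72} = \frac{1}{- \frac{18}{5} + 18000} = \frac{1}{\frac{89982}{5}} = \frac{5}{89982}$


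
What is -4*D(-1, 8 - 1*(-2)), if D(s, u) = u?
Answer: -40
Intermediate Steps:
-4*D(-1, 8 - 1*(-2)) = -4*(8 - 1*(-2)) = -4*(8 + 2) = -4*10 = -40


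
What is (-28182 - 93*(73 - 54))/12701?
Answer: -29949/12701 ≈ -2.3580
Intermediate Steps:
(-28182 - 93*(73 - 54))/12701 = (-28182 - 93*19)*(1/12701) = (-28182 - 1*1767)*(1/12701) = (-28182 - 1767)*(1/12701) = -29949*1/12701 = -29949/12701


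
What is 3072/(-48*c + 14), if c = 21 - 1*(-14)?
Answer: -1536/833 ≈ -1.8439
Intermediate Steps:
c = 35 (c = 21 + 14 = 35)
3072/(-48*c + 14) = 3072/(-48*35 + 14) = 3072/(-1680 + 14) = 3072/(-1666) = 3072*(-1/1666) = -1536/833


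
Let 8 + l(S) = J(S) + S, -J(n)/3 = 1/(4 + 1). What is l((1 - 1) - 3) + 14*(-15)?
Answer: -1108/5 ≈ -221.60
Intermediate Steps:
J(n) = -⅗ (J(n) = -3/(4 + 1) = -3/5 = -3*⅕ = -⅗)
l(S) = -43/5 + S (l(S) = -8 + (-⅗ + S) = -43/5 + S)
l((1 - 1) - 3) + 14*(-15) = (-43/5 + ((1 - 1) - 3)) + 14*(-15) = (-43/5 + (0 - 3)) - 210 = (-43/5 - 3) - 210 = -58/5 - 210 = -1108/5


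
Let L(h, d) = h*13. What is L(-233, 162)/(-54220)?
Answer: 3029/54220 ≈ 0.055865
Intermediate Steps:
L(h, d) = 13*h
L(-233, 162)/(-54220) = (13*(-233))/(-54220) = -3029*(-1/54220) = 3029/54220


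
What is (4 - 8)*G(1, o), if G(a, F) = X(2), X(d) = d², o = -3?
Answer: -16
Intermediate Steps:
G(a, F) = 4 (G(a, F) = 2² = 4)
(4 - 8)*G(1, o) = (4 - 8)*4 = -4*4 = -16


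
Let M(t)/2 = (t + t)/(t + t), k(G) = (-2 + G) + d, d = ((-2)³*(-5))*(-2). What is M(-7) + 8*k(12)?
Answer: -558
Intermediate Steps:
d = -80 (d = -8*(-5)*(-2) = 40*(-2) = -80)
k(G) = -82 + G (k(G) = (-2 + G) - 80 = -82 + G)
M(t) = 2 (M(t) = 2*((t + t)/(t + t)) = 2*((2*t)/((2*t))) = 2*((2*t)*(1/(2*t))) = 2*1 = 2)
M(-7) + 8*k(12) = 2 + 8*(-82 + 12) = 2 + 8*(-70) = 2 - 560 = -558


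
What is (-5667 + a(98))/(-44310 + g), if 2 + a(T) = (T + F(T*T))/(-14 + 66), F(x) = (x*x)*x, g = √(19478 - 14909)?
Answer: -3270971903197495/8507943301 - 442921043087*√4569/51047659806 ≈ -3.8505e+5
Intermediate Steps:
g = √4569 ≈ 67.594
F(x) = x³ (F(x) = x²*x = x³)
a(T) = -2 + T/52 + T⁶/52 (a(T) = -2 + (T + (T*T)³)/(-14 + 66) = -2 + (T + (T²)³)/52 = -2 + (T + T⁶)*(1/52) = -2 + (T/52 + T⁶/52) = -2 + T/52 + T⁶/52)
(-5667 + a(98))/(-44310 + g) = (-5667 + (-2 + (1/52)*98 + (1/52)*98⁶))/(-44310 + √4569) = (-5667 + (-2 + 49/26 + (1/52)*885842380864))/(-44310 + √4569) = (-5667 + (-2 + 49/26 + 221460595216/13))/(-44310 + √4569) = (-5667 + 442921190429/26)/(-44310 + √4569) = 442921043087/(26*(-44310 + √4569))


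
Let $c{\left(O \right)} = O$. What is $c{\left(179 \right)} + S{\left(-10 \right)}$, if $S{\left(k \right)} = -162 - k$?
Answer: $27$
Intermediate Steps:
$c{\left(179 \right)} + S{\left(-10 \right)} = 179 - 152 = 27$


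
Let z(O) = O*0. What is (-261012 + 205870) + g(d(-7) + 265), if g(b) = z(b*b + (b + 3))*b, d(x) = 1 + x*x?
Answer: -55142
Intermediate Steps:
d(x) = 1 + x²
z(O) = 0
g(b) = 0 (g(b) = 0*b = 0)
(-261012 + 205870) + g(d(-7) + 265) = (-261012 + 205870) + 0 = -55142 + 0 = -55142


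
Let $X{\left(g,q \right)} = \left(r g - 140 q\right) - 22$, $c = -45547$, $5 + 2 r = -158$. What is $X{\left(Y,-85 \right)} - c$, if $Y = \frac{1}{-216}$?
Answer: $\frac{24807763}{432} \approx 57425.0$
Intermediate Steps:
$r = - \frac{163}{2}$ ($r = - \frac{5}{2} + \frac{1}{2} \left(-158\right) = - \frac{5}{2} - 79 = - \frac{163}{2} \approx -81.5$)
$Y = - \frac{1}{216} \approx -0.0046296$
$X{\left(g,q \right)} = -22 - 140 q - \frac{163 g}{2}$ ($X{\left(g,q \right)} = \left(- \frac{163 g}{2} - 140 q\right) - 22 = \left(- 140 q - \frac{163 g}{2}\right) - 22 = -22 - 140 q - \frac{163 g}{2}$)
$X{\left(Y,-85 \right)} - c = \left(-22 - -11900 - - \frac{163}{432}\right) - -45547 = \left(-22 + 11900 + \frac{163}{432}\right) + 45547 = \frac{5131459}{432} + 45547 = \frac{24807763}{432}$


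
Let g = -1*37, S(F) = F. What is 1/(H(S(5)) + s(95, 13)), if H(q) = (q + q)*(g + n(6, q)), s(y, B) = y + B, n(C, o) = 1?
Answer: -1/252 ≈ -0.0039683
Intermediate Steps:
g = -37
s(y, B) = B + y
H(q) = -72*q (H(q) = (q + q)*(-37 + 1) = (2*q)*(-36) = -72*q)
1/(H(S(5)) + s(95, 13)) = 1/(-72*5 + (13 + 95)) = 1/(-360 + 108) = 1/(-252) = -1/252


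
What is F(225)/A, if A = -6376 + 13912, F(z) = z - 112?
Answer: 113/7536 ≈ 0.014995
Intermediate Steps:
F(z) = -112 + z
A = 7536
F(225)/A = (-112 + 225)/7536 = 113*(1/7536) = 113/7536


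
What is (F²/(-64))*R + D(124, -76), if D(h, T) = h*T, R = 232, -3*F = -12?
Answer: -9482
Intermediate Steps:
F = 4 (F = -⅓*(-12) = 4)
D(h, T) = T*h
(F²/(-64))*R + D(124, -76) = (4²/(-64))*232 - 76*124 = (16*(-1/64))*232 - 9424 = -¼*232 - 9424 = -58 - 9424 = -9482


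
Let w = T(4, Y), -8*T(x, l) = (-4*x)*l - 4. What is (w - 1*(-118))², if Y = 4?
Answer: 64009/4 ≈ 16002.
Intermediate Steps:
T(x, l) = ½ + l*x/2 (T(x, l) = -((-4*x)*l - 4)/8 = -(-4*l*x - 4)/8 = -(-4 - 4*l*x)/8 = ½ + l*x/2)
w = 17/2 (w = ½ + (½)*4*4 = ½ + 8 = 17/2 ≈ 8.5000)
(w - 1*(-118))² = (17/2 - 1*(-118))² = (17/2 + 118)² = (253/2)² = 64009/4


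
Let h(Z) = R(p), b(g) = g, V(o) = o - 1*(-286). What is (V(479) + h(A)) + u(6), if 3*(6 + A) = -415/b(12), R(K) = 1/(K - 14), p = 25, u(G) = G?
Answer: 8482/11 ≈ 771.09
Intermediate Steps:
V(o) = 286 + o (V(o) = o + 286 = 286 + o)
R(K) = 1/(-14 + K)
A = -631/36 (A = -6 + (-415/12)/3 = -6 + (-415*1/12)/3 = -6 + (1/3)*(-415/12) = -6 - 415/36 = -631/36 ≈ -17.528)
h(Z) = 1/11 (h(Z) = 1/(-14 + 25) = 1/11)
(V(479) + h(A)) + u(6) = ((286 + 479) + 1/11) + 6 = (765 + 1/11) + 6 = 8416/11 + 6 = 8482/11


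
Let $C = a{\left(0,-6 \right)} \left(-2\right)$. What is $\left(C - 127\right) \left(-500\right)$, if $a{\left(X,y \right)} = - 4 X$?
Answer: $63500$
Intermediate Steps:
$C = 0$ ($C = \left(-4\right) 0 \left(-2\right) = 0 \left(-2\right) = 0$)
$\left(C - 127\right) \left(-500\right) = \left(0 - 127\right) \left(-500\right) = \left(-127\right) \left(-500\right) = 63500$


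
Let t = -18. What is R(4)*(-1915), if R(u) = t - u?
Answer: 42130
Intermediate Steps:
R(u) = -18 - u
R(4)*(-1915) = (-18 - 1*4)*(-1915) = (-18 - 4)*(-1915) = -22*(-1915) = 42130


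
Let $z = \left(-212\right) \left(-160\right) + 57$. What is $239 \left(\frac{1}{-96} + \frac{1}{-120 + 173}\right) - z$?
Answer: $- \frac{172864699}{5088} \approx -33975.0$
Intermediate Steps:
$z = 33977$ ($z = 33920 + 57 = 33977$)
$239 \left(\frac{1}{-96} + \frac{1}{-120 + 173}\right) - z = 239 \left(\frac{1}{-96} + \frac{1}{-120 + 173}\right) - 33977 = 239 \left(- \frac{1}{96} + \frac{1}{53}\right) - 33977 = 239 \cdot \frac{43}{5088} - 33977 = \frac{10277}{5088} - 33977 = - \frac{172864699}{5088}$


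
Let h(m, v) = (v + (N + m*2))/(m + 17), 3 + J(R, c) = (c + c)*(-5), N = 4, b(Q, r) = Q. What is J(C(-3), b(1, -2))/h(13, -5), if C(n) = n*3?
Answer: -78/5 ≈ -15.600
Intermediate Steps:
C(n) = 3*n
J(R, c) = -3 - 10*c (J(R, c) = -3 + (c + c)*(-5) = -3 + (2*c)*(-5) = -3 - 10*c)
h(m, v) = (4 + v + 2*m)/(17 + m) (h(m, v) = (v + (4 + m*2))/(m + 17) = (v + (4 + 2*m))/(17 + m) = (4 + v + 2*m)/(17 + m))
J(C(-3), b(1, -2))/h(13, -5) = (-3 - 10*1)/(((4 - 5 + 2*13)/(17 + 13))) = (-3 - 10)/(((4 - 5 + 26)/30)) = -13/((1/30)*25) = -13/5/6 = -13*6/5 = -78/5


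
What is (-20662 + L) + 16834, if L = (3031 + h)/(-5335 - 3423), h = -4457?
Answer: -16762099/4379 ≈ -3827.8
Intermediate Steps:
L = 713/4379 (L = (3031 - 4457)/(-5335 - 3423) = -1426/(-8758) = -1426*(-1/8758) = 713/4379 ≈ 0.16282)
(-20662 + L) + 16834 = (-20662 + 713/4379) + 16834 = -90478185/4379 + 16834 = -16762099/4379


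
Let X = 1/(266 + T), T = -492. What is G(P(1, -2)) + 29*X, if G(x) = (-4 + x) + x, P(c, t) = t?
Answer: -1837/226 ≈ -8.1283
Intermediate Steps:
X = -1/226 (X = 1/(266 - 492) = 1/(-226) = -1/226 ≈ -0.0044248)
G(x) = -4 + 2*x
G(P(1, -2)) + 29*X = (-4 + 2*(-2)) + 29*(-1/226) = (-4 - 4) - 29/226 = -8 - 29/226 = -1837/226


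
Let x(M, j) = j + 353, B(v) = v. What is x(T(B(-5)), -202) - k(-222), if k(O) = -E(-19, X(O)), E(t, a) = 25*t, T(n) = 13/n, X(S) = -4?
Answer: -324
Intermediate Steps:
x(M, j) = 353 + j
k(O) = 475 (k(O) = -25*(-19) = -1*(-475) = 475)
x(T(B(-5)), -202) - k(-222) = (353 - 202) - 1*475 = 151 - 475 = -324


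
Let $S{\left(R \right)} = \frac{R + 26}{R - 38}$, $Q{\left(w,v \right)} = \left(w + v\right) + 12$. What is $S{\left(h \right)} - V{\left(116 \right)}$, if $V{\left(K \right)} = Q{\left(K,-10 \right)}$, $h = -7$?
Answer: $- \frac{5329}{45} \approx -118.42$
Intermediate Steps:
$Q{\left(w,v \right)} = 12 + v + w$ ($Q{\left(w,v \right)} = \left(v + w\right) + 12 = 12 + v + w$)
$V{\left(K \right)} = 2 + K$ ($V{\left(K \right)} = 12 - 10 + K = 2 + K$)
$S{\left(R \right)} = \frac{26 + R}{-38 + R}$
$S{\left(h \right)} - V{\left(116 \right)} = \frac{26 - 7}{-38 - 7} - \left(2 + 116\right) = \frac{1}{-45} \cdot 19 - 118 = \left(- \frac{1}{45}\right) 19 - 118 = - \frac{19}{45} - 118 = - \frac{5329}{45}$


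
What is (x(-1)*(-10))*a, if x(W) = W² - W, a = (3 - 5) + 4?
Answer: -40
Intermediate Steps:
a = 2 (a = -2 + 4 = 2)
(x(-1)*(-10))*a = (-(-1 - 1)*(-10))*2 = (-1*(-2)*(-10))*2 = (2*(-10))*2 = -20*2 = -40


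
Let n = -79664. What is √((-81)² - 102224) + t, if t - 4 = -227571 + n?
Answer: -307231 + I*√95663 ≈ -3.0723e+5 + 309.29*I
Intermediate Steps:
t = -307231 (t = 4 + (-227571 - 79664) = 4 - 307235 = -307231)
√((-81)² - 102224) + t = √((-81)² - 102224) - 307231 = √(6561 - 102224) - 307231 = √(-95663) - 307231 = I*√95663 - 307231 = -307231 + I*√95663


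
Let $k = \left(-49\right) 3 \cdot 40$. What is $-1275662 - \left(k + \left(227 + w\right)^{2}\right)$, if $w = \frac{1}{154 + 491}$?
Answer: $- \frac{549698701606}{416025} \approx -1.3213 \cdot 10^{6}$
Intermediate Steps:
$k = -5880$ ($k = \left(-147\right) 40 = -5880$)
$w = \frac{1}{645} \approx 0.0015504$
$-1275662 - \left(k + \left(227 + w\right)^{2}\right) = -1275662 - \left(-5880 + \left(227 + \frac{1}{645}\right)^{2}\right) = -1275662 - \left(-5880 + \left(\frac{146416}{645}\right)^{2}\right) = -1275662 - \left(-5880 + \frac{21437645056}{416025}\right) = -1275662 - \frac{18991418056}{416025} = - \frac{549698701606}{416025}$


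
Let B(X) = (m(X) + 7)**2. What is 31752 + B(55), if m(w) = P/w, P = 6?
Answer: 96202681/3025 ≈ 31803.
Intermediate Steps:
m(w) = 6/w
B(X) = (7 + 6/X)**2 (B(X) = (6/X + 7)**2 = (7 + 6/X)**2)
31752 + B(55) = 31752 + (6 + 7*55)**2/55**2 = 31752 + (6 + 385)**2/3025 = 31752 + (1/3025)*391**2 = 31752 + (1/3025)*152881 = 31752 + 152881/3025 = 96202681/3025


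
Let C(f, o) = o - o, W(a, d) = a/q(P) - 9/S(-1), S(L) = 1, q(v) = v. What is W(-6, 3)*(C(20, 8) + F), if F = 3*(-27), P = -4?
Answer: 1215/2 ≈ 607.50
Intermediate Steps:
W(a, d) = -9 - a/4 (W(a, d) = a/(-4) - 9/1 = a*(-¼) - 9*1 = -a/4 - 9 = -9 - a/4)
C(f, o) = 0
F = -81
W(-6, 3)*(C(20, 8) + F) = (-9 - ¼*(-6))*(0 - 81) = (-9 + 3/2)*(-81) = -15/2*(-81) = 1215/2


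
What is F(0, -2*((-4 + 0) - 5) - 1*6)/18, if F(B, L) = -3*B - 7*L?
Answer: -14/3 ≈ -4.6667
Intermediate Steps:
F(B, L) = -7*L - 3*B
F(0, -2*((-4 + 0) - 5) - 1*6)/18 = (-7*(-2*((-4 + 0) - 5) - 1*6) - 3*0)/18 = (-7*(-2*(-4 - 5) - 6) + 0)/18 = (-7*(-2*(-9) - 6) + 0)/18 = (-7*(18 - 6) + 0)/18 = (-7*12 + 0)/18 = (-84 + 0)/18 = (1/18)*(-84) = -14/3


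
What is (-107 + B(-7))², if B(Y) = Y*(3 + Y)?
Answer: 6241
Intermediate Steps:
(-107 + B(-7))² = (-107 - 7*(3 - 7))² = (-107 - 7*(-4))² = (-107 + 28)² = (-79)² = 6241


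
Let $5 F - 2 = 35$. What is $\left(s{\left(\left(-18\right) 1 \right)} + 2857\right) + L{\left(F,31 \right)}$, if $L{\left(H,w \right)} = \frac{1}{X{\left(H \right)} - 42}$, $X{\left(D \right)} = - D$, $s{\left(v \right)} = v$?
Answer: $\frac{701228}{247} \approx 2839.0$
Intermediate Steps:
$F = \frac{37}{5}$ ($F = \frac{2}{5} + \frac{1}{5} \cdot 35 = \frac{2}{5} + 7 = \frac{37}{5} \approx 7.4$)
$L{\left(H,w \right)} = \frac{1}{-42 - H}$ ($L{\left(H,w \right)} = \frac{1}{- H - 42} = \frac{1}{-42 - H}$)
$\left(s{\left(\left(-18\right) 1 \right)} + 2857\right) + L{\left(F,31 \right)} = \left(\left(-18\right) 1 + 2857\right) - \frac{1}{42 + \frac{37}{5}} = \left(-18 + 2857\right) - \frac{1}{\frac{247}{5}} = 2839 - \frac{5}{247} = \frac{701228}{247}$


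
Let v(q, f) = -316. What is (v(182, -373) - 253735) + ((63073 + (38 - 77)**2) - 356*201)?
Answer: -261013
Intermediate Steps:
(v(182, -373) - 253735) + ((63073 + (38 - 77)**2) - 356*201) = (-316 - 253735) + ((63073 + (38 - 77)**2) - 356*201) = -254051 + ((63073 + (-39)**2) - 71556) = -254051 + ((63073 + 1521) - 71556) = -254051 + (64594 - 71556) = -254051 - 6962 = -261013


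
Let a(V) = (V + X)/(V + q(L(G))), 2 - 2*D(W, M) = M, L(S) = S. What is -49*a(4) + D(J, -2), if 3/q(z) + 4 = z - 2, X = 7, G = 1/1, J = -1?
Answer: -2661/17 ≈ -156.53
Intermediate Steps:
G = 1
D(W, M) = 1 - M/2
q(z) = 3/(-6 + z) (q(z) = 3/(-4 + (z - 2)) = 3/(-4 + (-2 + z)) = 3/(-6 + z))
a(V) = (7 + V)/(-⅗ + V) (a(V) = (V + 7)/(V + 3/(-6 + 1)) = (7 + V)/(V + 3/(-5)) = (7 + V)/(V + 3*(-⅕)) = (7 + V)/(V - ⅗) = (7 + V)/(-⅗ + V))
-49*a(4) + D(J, -2) = -245*(7 + 4)/(-3 + 5*4) + (1 - ½*(-2)) = -245*11/(-3 + 20) + (1 + 1) = -245*11/17 + 2 = -49*55/17 + 2 = -2695/17 + 2 = -2661/17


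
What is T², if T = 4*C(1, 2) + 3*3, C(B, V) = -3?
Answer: 9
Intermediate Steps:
T = -3 (T = 4*(-3) + 3*3 = -12 + 9 = -3)
T² = (-3)² = 9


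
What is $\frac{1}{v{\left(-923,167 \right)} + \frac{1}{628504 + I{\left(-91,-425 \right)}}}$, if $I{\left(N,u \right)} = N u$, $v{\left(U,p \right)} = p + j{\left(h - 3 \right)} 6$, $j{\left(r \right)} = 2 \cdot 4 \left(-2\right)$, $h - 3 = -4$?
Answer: $\frac{667179}{47369710} \approx 0.014085$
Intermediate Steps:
$h = -1$ ($h = 3 - 4 = -1$)
$j{\left(r \right)} = -16$ ($j{\left(r \right)} = 8 \left(-2\right) = -16$)
$v{\left(U,p \right)} = -96 + p$ ($v{\left(U,p \right)} = p - 96 = -96 + p$)
$\frac{1}{v{\left(-923,167 \right)} + \frac{1}{628504 + I{\left(-91,-425 \right)}}} = \frac{1}{\left(-96 + 167\right) + \frac{1}{628504 - -38675}} = \frac{1}{71 + \frac{1}{628504 + 38675}} = \frac{1}{71 + \frac{1}{667179}} = \frac{1}{\frac{47369710}{667179}} = \frac{667179}{47369710}$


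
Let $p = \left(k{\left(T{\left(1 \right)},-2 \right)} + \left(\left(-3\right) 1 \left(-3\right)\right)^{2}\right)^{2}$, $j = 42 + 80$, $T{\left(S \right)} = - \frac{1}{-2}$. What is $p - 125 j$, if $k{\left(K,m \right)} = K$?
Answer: $- \frac{34431}{4} \approx -8607.8$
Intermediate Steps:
$T{\left(S \right)} = \frac{1}{2}$ ($T{\left(S \right)} = \left(-1\right) \left(- \frac{1}{2}\right) = \frac{1}{2}$)
$j = 122$
$p = \frac{26569}{4}$ ($p = \left(\frac{1}{2} + \left(\left(-3\right) 1 \left(-3\right)\right)^{2}\right)^{2} = \left(\frac{1}{2} + \left(\left(-3\right) \left(-3\right)\right)^{2}\right)^{2} = \left(\frac{1}{2} + 9^{2}\right)^{2} = \left(\frac{1}{2} + 81\right)^{2} = \left(\frac{163}{2}\right)^{2} = \frac{26569}{4} \approx 6642.3$)
$p - 125 j = \frac{26569}{4} - 15250 = - \frac{34431}{4}$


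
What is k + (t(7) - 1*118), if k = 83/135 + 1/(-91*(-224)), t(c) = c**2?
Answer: -188184953/2751840 ≈ -68.385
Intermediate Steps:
k = 1692007/2751840 (k = 83*(1/135) - 1/91*(-1/224) = 83/135 + 1/20384 = 1692007/2751840 ≈ 0.61486)
k + (t(7) - 1*118) = 1692007/2751840 + (7**2 - 1*118) = 1692007/2751840 + (49 - 118) = 1692007/2751840 - 69 = -188184953/2751840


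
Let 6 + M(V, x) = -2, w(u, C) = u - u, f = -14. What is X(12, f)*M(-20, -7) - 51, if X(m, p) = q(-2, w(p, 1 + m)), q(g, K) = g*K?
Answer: -51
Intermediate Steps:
w(u, C) = 0
M(V, x) = -8 (M(V, x) = -6 - 2 = -8)
q(g, K) = K*g
X(m, p) = 0 (X(m, p) = 0*(-2) = 0)
X(12, f)*M(-20, -7) - 51 = 0*(-8) - 51 = 0 - 51 = -51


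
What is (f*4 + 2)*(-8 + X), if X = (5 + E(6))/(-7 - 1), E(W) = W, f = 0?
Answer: -75/4 ≈ -18.750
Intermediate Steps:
X = -11/8 (X = (5 + 6)/(-7 - 1) = 11/(-8) = 11*(-⅛) = -11/8 ≈ -1.3750)
(f*4 + 2)*(-8 + X) = (0*4 + 2)*(-8 - 11/8) = (0 + 2)*(-75/8) = 2*(-75/8) = -75/4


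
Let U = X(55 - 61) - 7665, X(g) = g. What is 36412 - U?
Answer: 44083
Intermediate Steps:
U = -7671 (U = (55 - 61) - 7665 = -6 - 7665 = -7671)
36412 - U = 36412 - 1*(-7671) = 36412 + 7671 = 44083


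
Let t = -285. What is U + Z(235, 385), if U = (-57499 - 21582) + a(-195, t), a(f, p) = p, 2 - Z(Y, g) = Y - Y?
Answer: -79364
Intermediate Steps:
Z(Y, g) = 2 (Z(Y, g) = 2 - (Y - Y) = 2 - 1*0 = 2 + 0 = 2)
U = -79366 (U = (-57499 - 21582) - 285 = -79081 - 285 = -79366)
U + Z(235, 385) = -79366 + 2 = -79364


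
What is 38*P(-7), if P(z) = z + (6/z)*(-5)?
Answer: -722/7 ≈ -103.14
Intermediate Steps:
P(z) = z - 30/z
38*P(-7) = 38*(-7 - 30/(-7)) = 38*(-7 - 30*(-⅐)) = 38*(-7 + 30/7) = 38*(-19/7) = -722/7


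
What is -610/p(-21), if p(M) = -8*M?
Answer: -305/84 ≈ -3.6310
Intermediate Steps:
-610/p(-21) = -610/((-8*(-21))) = -610/168 = -610*1/168 = -305/84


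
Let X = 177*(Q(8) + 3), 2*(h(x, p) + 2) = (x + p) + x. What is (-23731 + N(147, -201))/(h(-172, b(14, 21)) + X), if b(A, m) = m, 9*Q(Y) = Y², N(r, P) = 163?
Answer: -141408/9757 ≈ -14.493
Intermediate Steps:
Q(Y) = Y²/9
h(x, p) = -2 + x + p/2 (h(x, p) = -2 + ((x + p) + x)/2 = -2 + ((p + x) + x)/2 = -2 + (p + 2*x)/2 = -2 + (x + p/2) = -2 + x + p/2)
X = 5369/3 (X = 177*((⅑)*8² + 3) = 177*((⅑)*64 + 3) = 177*(64/9 + 3) = 177*(91/9) = 5369/3 ≈ 1789.7)
(-23731 + N(147, -201))/(h(-172, b(14, 21)) + X) = (-23731 + 163)/((-2 - 172 + (½)*21) + 5369/3) = -23568/((-2 - 172 + 21/2) + 5369/3) = -23568/(-327/2 + 5369/3) = -23568/9757/6 = -23568*6/9757 = -141408/9757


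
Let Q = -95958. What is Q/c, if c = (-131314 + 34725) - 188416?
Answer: 95958/285005 ≈ 0.33669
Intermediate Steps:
c = -285005 (c = -96589 - 188416 = -285005)
Q/c = -95958/(-285005) = -95958*(-1/285005) = 95958/285005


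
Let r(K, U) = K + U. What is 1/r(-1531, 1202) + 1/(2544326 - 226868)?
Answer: -2317129/762443682 ≈ -0.0030391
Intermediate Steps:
1/r(-1531, 1202) + 1/(2544326 - 226868) = 1/(-1531 + 1202) + 1/(2544326 - 226868) = 1/(-329) + 1/2317458 = -1/329 + 1/2317458 = -2317129/762443682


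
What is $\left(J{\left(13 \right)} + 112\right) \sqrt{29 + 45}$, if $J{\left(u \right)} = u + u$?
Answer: $138 \sqrt{74} \approx 1187.1$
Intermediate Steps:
$J{\left(u \right)} = 2 u$
$\left(J{\left(13 \right)} + 112\right) \sqrt{29 + 45} = \left(2 \cdot 13 + 112\right) \sqrt{29 + 45} = \left(26 + 112\right) \sqrt{74} = 138 \sqrt{74}$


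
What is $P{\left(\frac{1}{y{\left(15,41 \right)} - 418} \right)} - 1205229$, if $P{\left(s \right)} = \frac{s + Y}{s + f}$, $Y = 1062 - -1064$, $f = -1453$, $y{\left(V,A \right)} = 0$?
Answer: $- \frac{732002747962}{607355} \approx -1.2052 \cdot 10^{6}$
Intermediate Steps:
$Y = 2126$ ($Y = 1062 + 1064 = 2126$)
$P{\left(s \right)} = \frac{2126 + s}{-1453 + s}$ ($P{\left(s \right)} = \frac{s + 2126}{s - 1453} = \frac{2126 + s}{-1453 + s}$)
$P{\left(\frac{1}{y{\left(15,41 \right)} - 418} \right)} - 1205229 = \frac{2126 + \frac{1}{0 - 418}}{-1453 + \frac{1}{0 - 418}} - 1205229 = \frac{2126 + \frac{1}{-418}}{-1453 + \frac{1}{-418}} - 1205229 = \frac{2126 - \frac{1}{418}}{-1453 - \frac{1}{418}} - 1205229 = \frac{1}{- \frac{607355}{418}} \cdot \frac{888667}{418} - 1205229 = \left(- \frac{418}{607355}\right) \frac{888667}{418} - 1205229 = - \frac{888667}{607355} - 1205229 = - \frac{732002747962}{607355}$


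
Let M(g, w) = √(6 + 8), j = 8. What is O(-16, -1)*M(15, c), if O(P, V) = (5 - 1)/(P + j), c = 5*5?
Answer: -√14/2 ≈ -1.8708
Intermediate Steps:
c = 25
M(g, w) = √14
O(P, V) = 4/(8 + P) (O(P, V) = (5 - 1)/(P + 8) = 4/(8 + P))
O(-16, -1)*M(15, c) = (4/(8 - 16))*√14 = (4/(-8))*√14 = (4*(-⅛))*√14 = -√14/2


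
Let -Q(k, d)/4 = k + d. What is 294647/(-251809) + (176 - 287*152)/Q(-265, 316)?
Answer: 2720122361/12842259 ≈ 211.81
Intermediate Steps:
Q(k, d) = -4*d - 4*k (Q(k, d) = -4*(k + d) = -4*(d + k) = -4*d - 4*k)
294647/(-251809) + (176 - 287*152)/Q(-265, 316) = 294647/(-251809) + (176 - 287*152)/(-4*316 - 4*(-265)) = 294647*(-1/251809) + (176 - 43624)/(-1264 + 1060) = -294647/251809 - 43448/(-204) = -294647/251809 - 43448*(-1/204) = -294647/251809 + 10862/51 = 2720122361/12842259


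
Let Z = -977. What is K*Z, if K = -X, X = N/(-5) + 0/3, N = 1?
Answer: -977/5 ≈ -195.40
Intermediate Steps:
X = -⅕ (X = 1/(-5) + 0/3 = 1*(-⅕) + 0*(⅓) = -⅕ + 0 = -⅕ ≈ -0.20000)
K = ⅕ (K = -1*(-⅕) = ⅕ ≈ 0.20000)
K*Z = (⅕)*(-977) = -977/5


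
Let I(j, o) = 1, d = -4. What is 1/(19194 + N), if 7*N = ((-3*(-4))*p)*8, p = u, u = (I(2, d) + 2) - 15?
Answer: 7/133206 ≈ 5.2550e-5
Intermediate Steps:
u = -12 (u = (1 + 2) - 15 = 3 - 15 = -12)
p = -12
N = -1152/7 (N = ((-3*(-4)*(-12))*8)/7 = ((12*(-12))*8)/7 = (-144*8)/7 = (⅐)*(-1152) = -1152/7 ≈ -164.57)
1/(19194 + N) = 1/(19194 - 1152/7) = 1/(133206/7) = 7/133206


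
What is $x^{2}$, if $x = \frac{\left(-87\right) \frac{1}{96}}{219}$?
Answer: $\frac{841}{49112064} \approx 1.7124 \cdot 10^{-5}$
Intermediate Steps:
$x = - \frac{29}{7008}$ ($x = \left(-87\right) \frac{1}{96} \cdot \frac{1}{219} = \left(- \frac{29}{32}\right) \frac{1}{219} = - \frac{29}{7008} \approx -0.0041381$)
$x^{2} = \left(- \frac{29}{7008}\right)^{2} = \frac{841}{49112064}$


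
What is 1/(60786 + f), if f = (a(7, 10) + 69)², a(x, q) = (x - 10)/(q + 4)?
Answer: 196/12841425 ≈ 1.5263e-5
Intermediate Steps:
a(x, q) = (-10 + x)/(4 + q)
f = 927369/196 (f = ((-10 + 7)/(4 + 10) + 69)² = (-3/14 + 69)² = (963/14)² = 927369/196 ≈ 4731.5)
1/(60786 + f) = 1/(60786 + 927369/196) = 1/(12841425/196) = 196/12841425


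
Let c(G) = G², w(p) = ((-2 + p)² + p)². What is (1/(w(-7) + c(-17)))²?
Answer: 1/33235225 ≈ 3.0089e-8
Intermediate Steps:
w(p) = (p + (-2 + p)²)²
(1/(w(-7) + c(-17)))² = (1/((-7 + (-2 - 7)²)² + (-17)²))² = (1/((-7 + (-9)²)² + 289))² = (1/((-7 + 81)² + 289))² = (1/(74² + 289))² = (1/(5476 + 289))² = (1/5765)² = 1/33235225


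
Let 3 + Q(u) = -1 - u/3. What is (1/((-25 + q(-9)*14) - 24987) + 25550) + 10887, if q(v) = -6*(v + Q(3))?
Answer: 868512331/23836 ≈ 36437.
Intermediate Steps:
Q(u) = -4 - u/3 (Q(u) = -3 + (-1 - u/3) = -4 - u/3)
q(v) = 30 - 6*v (q(v) = -6*(v + (-4 - ⅓*3)) = -6*(v + (-4 - 1)) = -6*(v - 5) = -6*(-5 + v) = 30 - 6*v)
(1/((-25 + q(-9)*14) - 24987) + 25550) + 10887 = (1/((-25 + (30 - 6*(-9))*14) - 24987) + 25550) + 10887 = (1/((-25 + (30 + 54)*14) - 24987) + 25550) + 10887 = (1/((-25 + 84*14) - 24987) + 25550) + 10887 = (1/((-25 + 1176) - 24987) + 25550) + 10887 = (1/(1151 - 24987) + 25550) + 10887 = (1/(-23836) + 25550) + 10887 = (-1/23836 + 25550) + 10887 = 609009799/23836 + 10887 = 868512331/23836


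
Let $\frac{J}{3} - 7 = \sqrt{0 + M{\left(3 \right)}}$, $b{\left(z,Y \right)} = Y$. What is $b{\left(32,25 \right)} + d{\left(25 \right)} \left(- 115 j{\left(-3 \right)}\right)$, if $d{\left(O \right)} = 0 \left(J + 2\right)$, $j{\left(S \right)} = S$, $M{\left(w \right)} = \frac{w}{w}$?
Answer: $25$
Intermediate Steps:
$M{\left(w \right)} = 1$
$J = 24$ ($J = 21 + 3 \sqrt{0 + 1} = 21 + 3 \sqrt{1} = 21 + 3 \cdot 1 = 21 + 3 = 24$)
$d{\left(O \right)} = 0$ ($d{\left(O \right)} = 0 \left(24 + 2\right) = 0 \cdot 26 = 0$)
$b{\left(32,25 \right)} + d{\left(25 \right)} \left(- 115 j{\left(-3 \right)}\right) = 25 + 0 \left(\left(-115\right) \left(-3\right)\right) = 25 + 0 \cdot 345 = 25 + 0 = 25$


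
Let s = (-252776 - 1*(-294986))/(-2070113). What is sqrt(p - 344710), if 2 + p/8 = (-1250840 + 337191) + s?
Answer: I*sqrt(32799854690887396782)/2070113 ≈ 2766.6*I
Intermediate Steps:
s = -42210/2070113 (s = (-252776 + 294986)*(-1/2070113) = 42210*(-1/2070113) = -42210/2070113 ≈ -0.020390)
p = -15130886838184/2070113 (p = -16 + 8*((-1250840 + 337191) - 42210/2070113) = -16 + 8*(-913649 - 42210/2070113) = -16 + 8*(-1891356714547/2070113) = -16 - 15130853716376/2070113 = -15130886838184/2070113 ≈ -7.3092e+6)
sqrt(p - 344710) = sqrt(-15130886838184/2070113 - 344710) = sqrt(-15844475490414/2070113) = I*sqrt(32799854690887396782)/2070113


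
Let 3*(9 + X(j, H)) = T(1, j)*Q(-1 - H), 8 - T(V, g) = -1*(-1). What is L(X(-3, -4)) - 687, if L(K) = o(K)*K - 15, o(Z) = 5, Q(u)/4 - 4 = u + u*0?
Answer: -1261/3 ≈ -420.33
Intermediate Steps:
Q(u) = 16 + 4*u (Q(u) = 16 + 4*(u + u*0) = 16 + 4*(u + 0) = 16 + 4*u)
T(V, g) = 7 (T(V, g) = 8 - (-1)*(-1) = 8 - 1*1 = 8 - 1 = 7)
X(j, H) = 19 - 28*H/3 (X(j, H) = -9 + (7*(16 + 4*(-1 - H)))/3 = -9 + (7*(16 + (-4 - 4*H)))/3 = -9 + (7*(12 - 4*H))/3 = -9 + (84 - 28*H)/3 = -9 + (28 - 28*H/3) = 19 - 28*H/3)
L(K) = -15 + 5*K (L(K) = 5*K - 15 = -15 + 5*K)
L(X(-3, -4)) - 687 = (-15 + 5*(19 - 28/3*(-4))) - 687 = (-15 + 5*(19 + 112/3)) - 687 = (-15 + 5*(169/3)) - 687 = (-15 + 845/3) - 687 = 800/3 - 687 = -1261/3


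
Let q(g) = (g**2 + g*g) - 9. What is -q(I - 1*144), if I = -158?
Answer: -182399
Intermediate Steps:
q(g) = -9 + 2*g**2 (q(g) = (g**2 + g**2) - 9 = 2*g**2 - 9 = -9 + 2*g**2)
-q(I - 1*144) = -(-9 + 2*(-158 - 1*144)**2) = -(-9 + 2*(-158 - 144)**2) = -(-9 + 2*(-302)**2) = -(-9 + 2*91204) = -(-9 + 182408) = -1*182399 = -182399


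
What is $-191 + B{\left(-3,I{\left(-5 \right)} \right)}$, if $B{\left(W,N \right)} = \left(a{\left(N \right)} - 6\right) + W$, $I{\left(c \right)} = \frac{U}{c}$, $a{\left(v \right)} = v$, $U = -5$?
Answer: $-199$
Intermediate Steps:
$I{\left(c \right)} = - \frac{5}{c}$
$B{\left(W,N \right)} = -6 + N + W$ ($B{\left(W,N \right)} = \left(N - 6\right) + W = \left(-6 + N\right) + W = -6 + N + W$)
$-191 + B{\left(-3,I{\left(-5 \right)} \right)} = -191 - \left(9 - 1\right) = -191 - 8 = -199$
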